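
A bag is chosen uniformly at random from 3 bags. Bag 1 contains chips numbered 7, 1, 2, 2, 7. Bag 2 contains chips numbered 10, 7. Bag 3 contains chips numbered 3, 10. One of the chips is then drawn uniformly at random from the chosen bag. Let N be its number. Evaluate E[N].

94/15

E[N | bag 1] = (7+1+2+2+7)/5 = 19/5.
E[N | bag 2] = (10+7)/2 = 17/2.
E[N | bag 3] = (3+10)/2 = 13/2.
By the law of total expectation,
E[N] = (1/3)·(19/5) + (1/3)·(17/2) + (1/3)·(13/2) = 94/15.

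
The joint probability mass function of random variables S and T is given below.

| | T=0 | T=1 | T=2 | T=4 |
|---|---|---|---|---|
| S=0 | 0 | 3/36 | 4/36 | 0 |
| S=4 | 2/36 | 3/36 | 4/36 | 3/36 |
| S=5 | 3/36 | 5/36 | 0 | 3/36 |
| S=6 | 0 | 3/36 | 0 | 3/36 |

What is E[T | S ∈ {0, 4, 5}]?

P(S ∈ {0, 4, 5}) = 5/6.
Summing T·P(S=x,T=y) over the conditioning event gives 17/12.
E[T | S ∈ {0, 4, 5}] = (17/12) / (5/6) = 17/10.

17/10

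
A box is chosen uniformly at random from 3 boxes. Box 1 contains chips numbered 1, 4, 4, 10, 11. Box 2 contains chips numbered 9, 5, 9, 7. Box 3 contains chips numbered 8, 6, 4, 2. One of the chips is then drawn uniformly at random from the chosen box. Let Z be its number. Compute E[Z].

37/6

E[Z | box 1] = (1+4+4+10+11)/5 = 6.
E[Z | box 2] = (9+5+9+7)/4 = 15/2.
E[Z | box 3] = (8+6+4+2)/4 = 5.
E[Z] = (1/3)·(6) + (1/3)·(15/2) + (1/3)·(5) = 37/6.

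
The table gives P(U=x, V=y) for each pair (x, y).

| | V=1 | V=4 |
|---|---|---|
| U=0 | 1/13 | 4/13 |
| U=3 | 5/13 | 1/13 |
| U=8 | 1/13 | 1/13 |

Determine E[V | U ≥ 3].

P(U ≥ 3) = 8/13.
Summing V·P(U=x,V=y) over the conditioning event gives 14/13.
E[V | U ≥ 3] = (14/13) / (8/13) = 7/4.

7/4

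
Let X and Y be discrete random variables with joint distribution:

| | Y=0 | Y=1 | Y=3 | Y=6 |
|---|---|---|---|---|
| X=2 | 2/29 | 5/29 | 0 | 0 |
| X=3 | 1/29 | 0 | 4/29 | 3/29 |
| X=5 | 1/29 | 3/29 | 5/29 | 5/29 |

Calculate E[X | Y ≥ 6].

17/4

P(Y ≥ 6) = 8/29.
Σ X·P over the event = 3·(3/29) + 5·(5/29) = 34/29.
E[X | Y ≥ 6] = (34/29) / (8/29) = 17/4.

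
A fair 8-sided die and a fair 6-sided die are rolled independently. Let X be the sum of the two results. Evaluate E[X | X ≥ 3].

P(X ≥ 3) = 47/48.
E[X | X ≥ 3] = (191/24) / (47/48) = 382/47.

382/47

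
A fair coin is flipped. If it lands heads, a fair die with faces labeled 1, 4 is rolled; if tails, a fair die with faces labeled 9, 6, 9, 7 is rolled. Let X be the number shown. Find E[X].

E[X | heads] = (1+4)/2 = 5/2.
E[X | tails] = (9+6+9+7)/4 = 31/4.
E[X] = (1/2)·(5/2) + (1/2)·(31/4) = 41/8.

41/8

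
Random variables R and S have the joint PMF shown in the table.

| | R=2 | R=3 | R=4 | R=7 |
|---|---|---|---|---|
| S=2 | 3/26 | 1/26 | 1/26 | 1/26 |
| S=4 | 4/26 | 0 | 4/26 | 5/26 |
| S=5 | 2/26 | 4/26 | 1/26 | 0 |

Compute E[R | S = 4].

P(S = 4) = 1/2.
Σ R·P over the event = 2·(4/26) + 4·(4/26) + 7·(5/26) = 59/26.
E[R | S = 4] = (59/26) / (1/2) = 59/13.

59/13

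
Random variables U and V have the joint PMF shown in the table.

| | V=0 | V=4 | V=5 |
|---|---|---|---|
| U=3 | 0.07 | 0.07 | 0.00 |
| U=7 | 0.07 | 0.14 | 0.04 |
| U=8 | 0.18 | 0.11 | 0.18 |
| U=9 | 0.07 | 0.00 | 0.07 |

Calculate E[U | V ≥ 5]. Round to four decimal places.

P(V ≥ 5) = 0.29.
Σ U·P over the event = 7·(0.04) + 8·(0.18) + 9·(0.07) = 2.35.
E[U | V ≥ 5] = (2.35) / (0.29) = 8.1034.

8.1034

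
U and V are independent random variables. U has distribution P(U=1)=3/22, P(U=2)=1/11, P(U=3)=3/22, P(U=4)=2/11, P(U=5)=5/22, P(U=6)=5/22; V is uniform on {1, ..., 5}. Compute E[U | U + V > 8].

P(U + V > 8) = 29/110.
Summing U·P(x,y) over outcomes with U + V > 8 gives 78/55.
E[U | U + V > 8] = (78/55) / (29/110) = 156/29.

156/29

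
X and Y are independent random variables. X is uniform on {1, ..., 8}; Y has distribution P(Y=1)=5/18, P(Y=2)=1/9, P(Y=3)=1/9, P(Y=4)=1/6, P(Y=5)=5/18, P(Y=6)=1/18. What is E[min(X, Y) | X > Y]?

112/43

P(X > Y) = 43/72.
Summing min(X,Y)·P(x,y) over outcomes with X > Y gives 14/9.
E[min(X, Y) | X > Y] = (14/9) / (43/72) = 112/43.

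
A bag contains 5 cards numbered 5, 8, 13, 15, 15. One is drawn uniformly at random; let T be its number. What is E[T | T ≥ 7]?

P(T ≥ 7) = 4/5.
Σ over the event: 8·1/5 + 13·1/5 + 15·2/5 = 51/5.
E[T | T ≥ 7] = (51/5) / (4/5) = 51/4.

51/4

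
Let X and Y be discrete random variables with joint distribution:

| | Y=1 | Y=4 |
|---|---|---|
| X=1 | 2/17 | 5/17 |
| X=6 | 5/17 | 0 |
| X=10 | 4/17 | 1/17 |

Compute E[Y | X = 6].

P(X = 6) = 5/17.
Σ Y·P over the event = 1·(5/17) = 5/17.
E[Y | X = 6] = (5/17) / (5/17) = 1.

1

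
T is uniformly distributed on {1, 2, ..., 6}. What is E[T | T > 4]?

Given T > 4, T is equally likely to be any of {5, 6}.
E[T | T > 4] = (5 + 6) / 2 = 11/2.

11/2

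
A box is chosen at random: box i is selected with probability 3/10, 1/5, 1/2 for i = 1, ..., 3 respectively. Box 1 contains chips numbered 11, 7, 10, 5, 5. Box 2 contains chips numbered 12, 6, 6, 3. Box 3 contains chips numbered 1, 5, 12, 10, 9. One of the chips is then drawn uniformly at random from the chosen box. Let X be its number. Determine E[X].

733/100

E[X | box 1] = (11+7+10+5+5)/5 = 38/5.
E[X | box 2] = (12+6+6+3)/4 = 27/4.
E[X | box 3] = (1+5+12+10+9)/5 = 37/5.
By the law of total expectation,
E[X] = (3/10)·(38/5) + (1/5)·(27/4) + (1/2)·(37/5) = 733/100.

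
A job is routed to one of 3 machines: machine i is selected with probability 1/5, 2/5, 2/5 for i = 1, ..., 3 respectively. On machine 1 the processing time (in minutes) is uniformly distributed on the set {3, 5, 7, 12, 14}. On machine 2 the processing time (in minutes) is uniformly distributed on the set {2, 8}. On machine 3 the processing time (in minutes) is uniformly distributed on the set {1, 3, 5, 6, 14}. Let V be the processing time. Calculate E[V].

E[V | machine 1] = (3+5+7+12+14)/5 = 41/5.
E[V | machine 2] = (2+8)/2 = 5.
E[V | machine 3] = (1+3+5+6+14)/5 = 29/5.
By the law of total expectation,
E[V] = (1/5)·(41/5) + (2/5)·(5) + (2/5)·(29/5) = 149/25.

149/25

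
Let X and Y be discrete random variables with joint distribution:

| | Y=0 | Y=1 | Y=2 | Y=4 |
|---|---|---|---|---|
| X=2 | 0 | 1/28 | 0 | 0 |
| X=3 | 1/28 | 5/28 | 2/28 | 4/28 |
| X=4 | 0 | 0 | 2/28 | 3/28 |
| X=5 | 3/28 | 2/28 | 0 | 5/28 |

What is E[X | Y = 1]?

27/8

P(Y = 1) = 2/7.
Σ X·P over the event = 2·(1/28) + 3·(5/28) + 5·(2/28) = 27/28.
E[X | Y = 1] = (27/28) / (2/7) = 27/8.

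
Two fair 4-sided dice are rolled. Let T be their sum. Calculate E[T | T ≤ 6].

P(T ≤ 6) = 13/16.
Σ over the event: 2·1/16 + 3·1/8 + 4·3/16 + 5·1/4 + 6·3/16 = 29/8.
E[T | T ≤ 6] = (29/8) / (13/16) = 58/13.

58/13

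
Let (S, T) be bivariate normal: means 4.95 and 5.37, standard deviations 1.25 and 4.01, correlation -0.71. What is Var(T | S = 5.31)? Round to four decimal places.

The conditional variance in a bivariate normal is σ_T²(1 − ρ²), independent of x.
Var(T | S=5.31) = (4.01)²·(1 − (-0.71)²) = 16.0801·0.4959 = 7.9741.

7.9741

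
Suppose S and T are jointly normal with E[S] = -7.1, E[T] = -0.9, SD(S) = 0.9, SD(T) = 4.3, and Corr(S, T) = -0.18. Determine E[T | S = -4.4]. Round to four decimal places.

E[T | S=x] = μ_T + ρ(σ_T/σ_S)(x − μ_S) for jointly normal variables.
E[T | S=-4.4] = -0.9 + (-0.18)·(4.3/0.9)·(-4.4 − (-7.1)) = -0.9 + (-0.86)·(2.7) = -3.2220.

-3.2220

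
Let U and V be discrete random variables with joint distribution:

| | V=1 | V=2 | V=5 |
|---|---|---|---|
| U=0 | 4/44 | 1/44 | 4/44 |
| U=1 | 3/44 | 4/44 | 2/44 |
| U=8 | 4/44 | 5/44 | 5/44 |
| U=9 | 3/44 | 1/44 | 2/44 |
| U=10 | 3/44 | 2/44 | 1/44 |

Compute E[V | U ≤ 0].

P(U ≤ 0) = 9/44.
Summing V·P(U=x,V=y) over the conditioning event gives 13/22.
E[V | U ≤ 0] = (13/22) / (9/44) = 26/9.

26/9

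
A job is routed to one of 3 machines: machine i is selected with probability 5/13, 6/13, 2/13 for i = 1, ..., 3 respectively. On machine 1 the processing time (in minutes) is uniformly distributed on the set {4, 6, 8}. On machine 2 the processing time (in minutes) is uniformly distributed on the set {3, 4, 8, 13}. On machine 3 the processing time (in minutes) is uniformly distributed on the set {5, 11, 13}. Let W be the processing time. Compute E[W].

274/39

E[W | machine 1] = (4+6+8)/3 = 6.
E[W | machine 2] = (3+4+8+13)/4 = 7.
E[W | machine 3] = (5+11+13)/3 = 29/3.
E[W] = (5/13)·(6) + (6/13)·(7) + (2/13)·(29/3) = 274/39.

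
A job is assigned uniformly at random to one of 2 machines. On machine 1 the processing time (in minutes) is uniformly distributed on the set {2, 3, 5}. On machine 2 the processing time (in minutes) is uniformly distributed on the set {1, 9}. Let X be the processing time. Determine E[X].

E[X | machine 1] = (2+3+5)/3 = 10/3.
E[X | machine 2] = (1+9)/2 = 5.
By the law of total expectation,
E[X] = (1/2)·(10/3) + (1/2)·(5) = 25/6.

25/6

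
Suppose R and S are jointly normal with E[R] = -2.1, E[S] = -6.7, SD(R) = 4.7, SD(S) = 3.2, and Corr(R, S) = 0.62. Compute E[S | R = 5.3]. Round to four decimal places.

The regression of S on R has slope ρ·σ_S/σ_R and passes through (μ_R, μ_S).
E[S | R=5.3] = -6.7 + (0.62)·(3.2/4.7)·(5.3 − (-2.1)) = -6.7 + (0.422128)·(7.4) = -3.5763.

-3.5763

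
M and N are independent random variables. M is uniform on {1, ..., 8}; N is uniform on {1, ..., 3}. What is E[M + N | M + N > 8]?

29/3

Outcomes with M + N > 8: (6,3), (7,2), (7,3), (8,1), (8,2), (8,3), each with probability 1/24.
E[M + N | M + N > 8] = (9 + 9 + 10 + 9 + 10 + 11) / 6 = 29/3.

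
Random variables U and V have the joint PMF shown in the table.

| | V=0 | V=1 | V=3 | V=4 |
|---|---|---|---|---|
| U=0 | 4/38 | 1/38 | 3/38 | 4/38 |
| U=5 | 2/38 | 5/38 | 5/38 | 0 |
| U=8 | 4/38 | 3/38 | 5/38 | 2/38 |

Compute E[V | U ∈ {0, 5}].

P(U ∈ {0, 5}) = 12/19.
Σ V·P over the event = 0·(4/38) + 1·(1/38) + 3·(3/38) + 4·(4/38) + 0·(2/38) + 1·(5/38) + 3·(5/38) = 23/19.
E[V | U ∈ {0, 5}] = (23/19) / (12/19) = 23/12.

23/12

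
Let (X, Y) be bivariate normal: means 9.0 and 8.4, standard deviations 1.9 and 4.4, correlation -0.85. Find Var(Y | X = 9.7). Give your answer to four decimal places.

Var(Y | X=x) = (1 − ρ²)·σ_Y².
Var(Y | X=9.7) = (4.4)²·(1 − (-0.85)²) = 19.36·0.2775 = 5.3724.

5.3724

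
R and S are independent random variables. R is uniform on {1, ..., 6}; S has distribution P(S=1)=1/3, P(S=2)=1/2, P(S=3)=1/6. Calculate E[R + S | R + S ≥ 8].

41/5

P(R + S ≥ 8) = 5/36.
Summing (R+S)·P(x,y) over outcomes with R + S ≥ 8 gives 41/36.
E[R + S | R + S ≥ 8] = (41/36) / (5/36) = 41/5.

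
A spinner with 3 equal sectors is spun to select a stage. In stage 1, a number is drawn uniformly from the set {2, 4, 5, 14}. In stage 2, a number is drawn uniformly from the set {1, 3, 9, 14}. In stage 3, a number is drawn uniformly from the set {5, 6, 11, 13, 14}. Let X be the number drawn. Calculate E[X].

38/5

E[X | stage 1] = (2+4+5+14)/4 = 25/4.
E[X | stage 2] = (1+3+9+14)/4 = 27/4.
E[X | stage 3] = (5+6+11+13+14)/5 = 49/5.
E[X] = (1/3)·(25/4) + (1/3)·(27/4) + (1/3)·(49/5) = 38/5.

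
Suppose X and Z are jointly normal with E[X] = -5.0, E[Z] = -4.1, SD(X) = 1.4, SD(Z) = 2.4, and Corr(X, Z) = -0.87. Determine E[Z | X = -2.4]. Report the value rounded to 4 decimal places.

For a bivariate normal, E[Z | X=x] = μ_Z + ρ·(σ_Z/σ_X)·(x − μ_X).
E[Z | X=-2.4] = -4.1 + (-0.87)·(2.4/1.4)·(-2.4 − (-5.0)) = -4.1 + (-1.49143)·(2.6) = -7.9777.

-7.9777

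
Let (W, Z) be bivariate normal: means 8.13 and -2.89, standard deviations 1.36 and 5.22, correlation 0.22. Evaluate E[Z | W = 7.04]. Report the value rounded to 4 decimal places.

E[Z | W=x] = μ_Z + ρ(σ_Z/σ_W)(x − μ_W) for jointly normal variables.
E[Z | W=7.04] = -2.89 + (0.22)·(5.22/1.36)·(7.04 − (8.13)) = -2.89 + (0.84441)·(-1.09) = -3.8104.

-3.8104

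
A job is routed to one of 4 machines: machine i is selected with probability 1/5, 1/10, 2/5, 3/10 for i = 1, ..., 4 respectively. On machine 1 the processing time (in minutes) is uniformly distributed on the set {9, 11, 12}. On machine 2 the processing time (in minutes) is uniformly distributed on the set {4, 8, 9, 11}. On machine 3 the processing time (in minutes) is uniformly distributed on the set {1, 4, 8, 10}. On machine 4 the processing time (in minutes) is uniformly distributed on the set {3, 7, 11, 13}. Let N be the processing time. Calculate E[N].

467/60

E[N | machine 1] = (9+11+12)/3 = 32/3.
E[N | machine 2] = (4+8+9+11)/4 = 8.
E[N | machine 3] = (1+4+8+10)/4 = 23/4.
E[N | machine 4] = (3+7+11+13)/4 = 17/2.
By the law of total expectation,
E[N] = (1/5)·(32/3) + (1/10)·(8) + (2/5)·(23/4) + (3/10)·(17/2) = 467/60.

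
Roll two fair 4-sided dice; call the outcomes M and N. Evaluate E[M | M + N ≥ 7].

Outcomes with M + N ≥ 7: (3,4), (4,3), (4,4), each with probability 1/16.
E[M | M + N ≥ 7] = (3 + 4 + 4) / 3 = 11/3.

11/3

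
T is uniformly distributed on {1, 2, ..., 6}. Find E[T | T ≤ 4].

5/2

Given T ≤ 4, T is equally likely to be any of {1, 2, 3, 4}.
E[T | T ≤ 4] = (1 + 2 + 3 + 4) / 4 = 5/2.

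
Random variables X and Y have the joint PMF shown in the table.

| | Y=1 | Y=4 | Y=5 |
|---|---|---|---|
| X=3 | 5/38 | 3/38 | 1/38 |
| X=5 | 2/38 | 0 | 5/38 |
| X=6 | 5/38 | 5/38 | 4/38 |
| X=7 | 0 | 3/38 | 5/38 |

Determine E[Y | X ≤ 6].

P(X ≤ 6) = 15/19.
Σ Y·P over the event = 1·(5/38) + 4·(3/38) + 5·(1/38) + 1·(2/38) + 5·(5/38) + 1·(5/38) + 4·(5/38) + 5·(4/38) = 47/19.
E[Y | X ≤ 6] = (47/19) / (15/19) = 47/15.

47/15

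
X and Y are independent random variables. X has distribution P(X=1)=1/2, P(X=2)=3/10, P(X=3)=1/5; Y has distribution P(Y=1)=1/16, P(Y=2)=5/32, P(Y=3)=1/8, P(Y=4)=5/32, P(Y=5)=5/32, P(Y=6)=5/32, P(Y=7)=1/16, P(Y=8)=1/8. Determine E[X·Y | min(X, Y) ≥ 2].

P(min(X, Y) ≥ 2) = 15/32.
Summing XY·P(x,y) over outcomes with min(X, Y) ≥ 2 gives 429/80.
E[X·Y | min(X, Y) ≥ 2] = (429/80) / (15/32) = 286/25.

286/25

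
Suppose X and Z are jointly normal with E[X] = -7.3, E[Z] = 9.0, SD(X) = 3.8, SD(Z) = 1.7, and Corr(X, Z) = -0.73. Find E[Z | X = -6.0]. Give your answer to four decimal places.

For a bivariate normal, E[Z | X=x] = μ_Z + ρ·(σ_Z/σ_X)·(x − μ_X).
E[Z | X=-6.0] = 9.0 + (-0.73)·(1.7/3.8)·(-6.0 − (-7.3)) = 9.0 + (-0.32658)·(1.3) = 8.5754.

8.5754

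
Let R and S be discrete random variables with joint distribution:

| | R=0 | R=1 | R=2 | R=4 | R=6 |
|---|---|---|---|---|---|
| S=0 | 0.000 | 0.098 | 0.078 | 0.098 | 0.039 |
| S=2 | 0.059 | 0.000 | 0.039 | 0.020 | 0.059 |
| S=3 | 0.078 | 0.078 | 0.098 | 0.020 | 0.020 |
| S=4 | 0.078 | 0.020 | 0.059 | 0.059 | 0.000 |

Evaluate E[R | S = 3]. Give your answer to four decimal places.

1.6122

P(S = 3) = 0.294.
Σ R·P over the event = 0·(0.078) + 1·(0.078) + 2·(0.098) + 4·(0.020) + 6·(0.020) = 0.474.
E[R | S = 3] = (0.474) / (0.294) = 1.6122.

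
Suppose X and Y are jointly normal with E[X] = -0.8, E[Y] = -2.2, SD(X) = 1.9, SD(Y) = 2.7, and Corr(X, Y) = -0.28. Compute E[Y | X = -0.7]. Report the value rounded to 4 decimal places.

-2.2398

The regression of Y on X has slope ρ·σ_Y/σ_X and passes through (μ_X, μ_Y).
E[Y | X=-0.7] = -2.2 + (-0.28)·(2.7/1.9)·(-0.7 − (-0.8)) = -2.2 + (-0.39789)·(0.1) = -2.2398.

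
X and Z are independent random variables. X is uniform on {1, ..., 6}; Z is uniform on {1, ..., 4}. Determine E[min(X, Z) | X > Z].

15/7

P(X > Z) = 7/12.
Summing min(X,Z)·P(x,y) over outcomes with X > Z gives 5/4.
E[min(X, Z) | X > Z] = (5/4) / (7/12) = 15/7.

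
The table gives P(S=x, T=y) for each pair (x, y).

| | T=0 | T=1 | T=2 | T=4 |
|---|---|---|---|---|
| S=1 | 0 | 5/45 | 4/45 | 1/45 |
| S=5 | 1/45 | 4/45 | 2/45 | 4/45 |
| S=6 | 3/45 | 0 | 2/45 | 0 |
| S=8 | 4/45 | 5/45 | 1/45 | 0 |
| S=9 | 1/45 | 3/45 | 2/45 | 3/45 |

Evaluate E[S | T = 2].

P(T = 2) = 11/45.
Σ S·P over the event = 1·(4/45) + 5·(2/45) + 6·(2/45) + 8·(1/45) + 9·(2/45) = 52/45.
E[S | T = 2] = (52/45) / (11/45) = 52/11.

52/11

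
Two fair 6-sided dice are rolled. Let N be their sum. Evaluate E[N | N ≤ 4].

10/3

P(N ≤ 4) = 1/6.
Σ over the event: 2·1/36 + 3·1/18 + 4·1/12 = 5/9.
E[N | N ≤ 4] = (5/9) / (1/6) = 10/3.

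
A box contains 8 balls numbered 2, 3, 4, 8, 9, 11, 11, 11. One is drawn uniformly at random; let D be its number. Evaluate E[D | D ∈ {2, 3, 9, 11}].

47/6

P(D ∈ {2, 3, 9, 11}) = 3/4.
Σ over the event: 2·1/8 + 3·1/8 + 9·1/8 + 11·3/8 = 47/8.
E[D | D ∈ {2, 3, 9, 11}] = (47/8) / (3/4) = 47/6.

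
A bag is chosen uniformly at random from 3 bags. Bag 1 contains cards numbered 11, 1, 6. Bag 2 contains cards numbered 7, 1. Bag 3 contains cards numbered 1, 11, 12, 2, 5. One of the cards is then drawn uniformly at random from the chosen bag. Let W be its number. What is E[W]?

E[W | bag 1] = (11+1+6)/3 = 6.
E[W | bag 2] = (7+1)/2 = 4.
E[W | bag 3] = (1+11+12+2+5)/5 = 31/5.
By the law of total expectation,
E[W] = (1/3)·(6) + (1/3)·(4) + (1/3)·(31/5) = 27/5.

27/5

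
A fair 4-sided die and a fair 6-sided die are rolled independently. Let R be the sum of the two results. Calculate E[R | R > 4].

62/9

P(R > 4) = 3/4.
Σ over the event: 5·1/6 + 6·1/6 + 7·1/6 + 8·1/8 + 9·1/12 + 10·1/24 = 31/6.
E[R | R > 4] = (31/6) / (3/4) = 62/9.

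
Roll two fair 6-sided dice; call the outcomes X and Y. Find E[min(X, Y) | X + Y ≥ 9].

Outcomes with X + Y ≥ 9: (3,6), (4,5), (4,6), (5,4), (5,5), (5,6), (6,3), (6,4), (6,5), (6,6), each with probability 1/36.
E[min(X, Y) | X + Y ≥ 9] = (3 + 4 + 4 + 4 + 5 + 5 + 3 + 4 + 5 + 6) / 10 = 43/10.

43/10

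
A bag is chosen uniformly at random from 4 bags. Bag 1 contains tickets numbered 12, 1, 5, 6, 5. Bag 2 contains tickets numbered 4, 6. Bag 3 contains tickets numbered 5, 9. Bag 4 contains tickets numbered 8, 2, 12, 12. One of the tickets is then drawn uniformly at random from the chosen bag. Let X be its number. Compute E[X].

263/40

E[X | bag 1] = (12+1+5+6+5)/5 = 29/5.
E[X | bag 2] = (4+6)/2 = 5.
E[X | bag 3] = (5+9)/2 = 7.
E[X | bag 4] = (8+2+12+12)/4 = 17/2.
By the law of total expectation,
E[X] = (1/4)·(29/5) + (1/4)·(5) + (1/4)·(7) + (1/4)·(17/2) = 263/40.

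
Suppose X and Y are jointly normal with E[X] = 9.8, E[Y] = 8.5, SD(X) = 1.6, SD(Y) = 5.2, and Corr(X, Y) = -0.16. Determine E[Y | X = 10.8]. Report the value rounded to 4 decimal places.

7.9800

E[Y | X=x] = μ_Y + ρ(σ_Y/σ_X)(x − μ_X) for jointly normal variables.
E[Y | X=10.8] = 8.5 + (-0.16)·(5.2/1.6)·(10.8 − (9.8)) = 8.5 + (-0.52)·(1) = 7.9800.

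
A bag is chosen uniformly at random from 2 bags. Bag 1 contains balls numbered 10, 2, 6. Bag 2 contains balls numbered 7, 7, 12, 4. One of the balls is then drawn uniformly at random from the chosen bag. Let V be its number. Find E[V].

27/4

E[V | bag 1] = (10+2+6)/3 = 6.
E[V | bag 2] = (7+7+12+4)/4 = 15/2.
E[V] = (1/2)·(6) + (1/2)·(15/2) = 27/4.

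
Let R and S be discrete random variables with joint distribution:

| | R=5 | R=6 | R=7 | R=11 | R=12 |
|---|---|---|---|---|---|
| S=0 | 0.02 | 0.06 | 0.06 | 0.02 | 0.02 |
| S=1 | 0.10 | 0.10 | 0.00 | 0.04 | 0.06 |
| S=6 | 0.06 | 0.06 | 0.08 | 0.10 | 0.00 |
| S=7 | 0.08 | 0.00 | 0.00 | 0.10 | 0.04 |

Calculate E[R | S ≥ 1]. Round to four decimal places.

P(S ≥ 1) = 0.82.
Summing R·P(R=x,S=y) over the conditioning event gives 6.56.
E[R | S ≥ 1] = (6.56) / (0.82) = 8.0000.

8.0000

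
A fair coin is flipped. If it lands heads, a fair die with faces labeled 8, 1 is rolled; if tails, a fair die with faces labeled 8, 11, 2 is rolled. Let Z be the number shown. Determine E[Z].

E[Z | heads] = (8+1)/2 = 9/2.
E[Z | tails] = (8+11+2)/3 = 7.
By the law of total expectation,
E[Z] = (1/2)·(9/2) + (1/2)·(7) = 23/4.

23/4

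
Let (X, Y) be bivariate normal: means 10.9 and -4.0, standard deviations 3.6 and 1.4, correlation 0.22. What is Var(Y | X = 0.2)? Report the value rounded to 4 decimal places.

1.8651

The conditional variance in a bivariate normal is σ_Y²(1 − ρ²), independent of x.
Var(Y | X=0.2) = (1.4)²·(1 − (0.22)²) = 1.96·0.9516 = 1.8651.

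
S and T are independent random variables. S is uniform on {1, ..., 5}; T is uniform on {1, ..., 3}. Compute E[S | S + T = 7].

9/2

Outcomes with S + T = 7: (4,3), (5,2), each with probability 1/15.
E[S | S + T = 7] = (4 + 5) / 2 = 9/2.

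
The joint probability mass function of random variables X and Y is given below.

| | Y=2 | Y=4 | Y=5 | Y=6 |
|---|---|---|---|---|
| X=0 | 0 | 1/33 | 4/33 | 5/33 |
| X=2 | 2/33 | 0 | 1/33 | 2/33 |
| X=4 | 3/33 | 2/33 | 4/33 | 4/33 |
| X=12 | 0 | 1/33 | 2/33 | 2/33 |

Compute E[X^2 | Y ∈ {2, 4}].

232/9

P(Y ∈ {2, 4}) = 3/11.
Σ X^2·P over the event = 0·(1/33) + 4·(2/33) + 16·(3/33) + 16·(2/33) + 144·(1/33) = 232/33.
E[X^2 | Y ∈ {2, 4}] = (232/33) / (3/11) = 232/9.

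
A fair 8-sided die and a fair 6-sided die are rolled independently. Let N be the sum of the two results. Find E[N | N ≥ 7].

P(N ≥ 7) = 11/16.
Σ over the event: 7·1/8 + 8·1/8 + 9·1/8 + 10·5/48 + 11·1/12 + 12·1/16 + 13·1/24 + 14·1/48 = 157/24.
E[N | N ≥ 7] = (157/24) / (11/16) = 314/33.

314/33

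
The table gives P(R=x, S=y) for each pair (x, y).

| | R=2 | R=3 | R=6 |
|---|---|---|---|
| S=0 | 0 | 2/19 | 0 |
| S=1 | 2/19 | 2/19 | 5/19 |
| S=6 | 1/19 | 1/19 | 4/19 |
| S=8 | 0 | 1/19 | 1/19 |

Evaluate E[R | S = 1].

40/9

P(S = 1) = 9/19.
Σ R·P over the event = 2·(2/19) + 3·(2/19) + 6·(5/19) = 40/19.
E[R | S = 1] = (40/19) / (9/19) = 40/9.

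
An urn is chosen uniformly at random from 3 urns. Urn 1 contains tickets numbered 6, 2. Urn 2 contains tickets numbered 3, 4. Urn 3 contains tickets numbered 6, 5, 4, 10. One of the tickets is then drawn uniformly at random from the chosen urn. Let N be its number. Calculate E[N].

E[N | urn 1] = (6+2)/2 = 4.
E[N | urn 2] = (3+4)/2 = 7/2.
E[N | urn 3] = (6+5+4+10)/4 = 25/4.
By the law of total expectation,
E[N] = (1/3)·(4) + (1/3)·(7/2) + (1/3)·(25/4) = 55/12.

55/12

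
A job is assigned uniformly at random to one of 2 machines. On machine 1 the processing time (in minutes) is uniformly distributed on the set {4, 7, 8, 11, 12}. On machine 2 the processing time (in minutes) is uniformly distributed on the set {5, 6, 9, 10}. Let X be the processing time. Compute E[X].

159/20

E[X | machine 1] = (4+7+8+11+12)/5 = 42/5.
E[X | machine 2] = (5+6+9+10)/4 = 15/2.
By the law of total expectation,
E[X] = (1/2)·(42/5) + (1/2)·(15/2) = 159/20.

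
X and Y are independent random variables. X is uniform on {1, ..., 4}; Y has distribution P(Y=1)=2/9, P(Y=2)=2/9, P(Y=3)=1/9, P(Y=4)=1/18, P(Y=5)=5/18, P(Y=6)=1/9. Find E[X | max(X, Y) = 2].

5/3

P(max(X, Y) = 2) = 1/6.
Summing X·P(x,y) over outcomes with max(X, Y) = 2 gives 5/18.
E[X | max(X, Y) = 2] = (5/18) / (1/6) = 5/3.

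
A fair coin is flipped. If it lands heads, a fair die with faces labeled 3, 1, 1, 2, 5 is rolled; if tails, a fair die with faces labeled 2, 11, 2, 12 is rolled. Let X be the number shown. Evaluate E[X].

183/40

E[X | heads] = (3+1+1+2+5)/5 = 12/5.
E[X | tails] = (2+11+2+12)/4 = 27/4.
By the law of total expectation,
E[X] = (1/2)·(12/5) + (1/2)·(27/4) = 183/40.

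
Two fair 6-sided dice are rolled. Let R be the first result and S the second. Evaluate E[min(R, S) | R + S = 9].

7/2

Outcomes with R + S = 9: (3,6), (4,5), (5,4), (6,3), each with probability 1/36.
E[min(R, S) | R + S = 9] = (3 + 4 + 4 + 3) / 4 = 7/2.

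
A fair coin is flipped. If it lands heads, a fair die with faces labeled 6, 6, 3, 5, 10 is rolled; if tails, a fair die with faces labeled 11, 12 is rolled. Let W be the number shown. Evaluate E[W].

35/4

E[W | heads] = (6+6+3+5+10)/5 = 6.
E[W | tails] = (11+12)/2 = 23/2.
By the law of total expectation,
E[W] = (1/2)·(6) + (1/2)·(23/2) = 35/4.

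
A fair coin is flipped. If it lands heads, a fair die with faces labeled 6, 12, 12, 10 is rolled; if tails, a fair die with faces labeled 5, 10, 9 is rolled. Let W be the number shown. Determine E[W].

9

E[W | heads] = (6+12+12+10)/4 = 10.
E[W | tails] = (5+10+9)/3 = 8.
By the law of total expectation,
E[W] = (1/2)·(10) + (1/2)·(8) = 9.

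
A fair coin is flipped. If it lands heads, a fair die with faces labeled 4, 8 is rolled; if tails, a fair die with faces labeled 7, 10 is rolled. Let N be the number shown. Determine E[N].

E[N | heads] = (4+8)/2 = 6.
E[N | tails] = (7+10)/2 = 17/2.
E[N] = (1/2)·(6) + (1/2)·(17/2) = 29/4.

29/4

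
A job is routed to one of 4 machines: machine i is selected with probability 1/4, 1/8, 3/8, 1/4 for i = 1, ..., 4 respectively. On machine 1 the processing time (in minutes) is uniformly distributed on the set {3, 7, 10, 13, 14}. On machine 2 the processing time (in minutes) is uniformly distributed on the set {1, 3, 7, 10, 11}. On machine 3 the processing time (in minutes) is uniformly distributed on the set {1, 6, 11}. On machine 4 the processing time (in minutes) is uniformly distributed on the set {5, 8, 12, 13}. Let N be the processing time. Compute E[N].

311/40

E[N | machine 1] = (3+7+10+13+14)/5 = 47/5.
E[N | machine 2] = (1+3+7+10+11)/5 = 32/5.
E[N | machine 3] = (1+6+11)/3 = 6.
E[N | machine 4] = (5+8+12+13)/4 = 19/2.
E[N] = (1/4)·(47/5) + (1/8)·(32/5) + (3/8)·(6) + (1/4)·(19/2) = 311/40.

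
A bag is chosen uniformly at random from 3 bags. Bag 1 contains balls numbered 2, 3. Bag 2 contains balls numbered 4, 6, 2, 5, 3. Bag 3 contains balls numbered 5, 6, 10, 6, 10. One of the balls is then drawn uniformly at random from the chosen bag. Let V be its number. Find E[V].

139/30

E[V | bag 1] = (2+3)/2 = 5/2.
E[V | bag 2] = (4+6+2+5+3)/5 = 4.
E[V | bag 3] = (5+6+10+6+10)/5 = 37/5.
By the law of total expectation,
E[V] = (1/3)·(5/2) + (1/3)·(4) + (1/3)·(37/5) = 139/30.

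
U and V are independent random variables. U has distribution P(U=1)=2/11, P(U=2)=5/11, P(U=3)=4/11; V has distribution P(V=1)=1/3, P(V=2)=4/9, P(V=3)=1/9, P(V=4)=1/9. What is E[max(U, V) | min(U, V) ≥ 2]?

P(min(U, V) ≥ 2) = 6/11.
Summing max(U,V)·P(x,y) over outcomes with min(U, V) ≥ 2 gives 151/99.
E[max(U, V) | min(U, V) ≥ 2] = (151/99) / (6/11) = 151/54.

151/54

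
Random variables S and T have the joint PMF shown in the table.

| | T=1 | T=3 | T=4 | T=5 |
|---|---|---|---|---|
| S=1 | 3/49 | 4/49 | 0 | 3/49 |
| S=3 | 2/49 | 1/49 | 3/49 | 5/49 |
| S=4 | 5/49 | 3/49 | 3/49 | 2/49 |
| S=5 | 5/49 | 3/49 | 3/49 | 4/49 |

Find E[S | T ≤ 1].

P(T ≤ 1) = 15/49.
Σ S·P over the event = 1·(3/49) + 3·(2/49) + 4·(5/49) + 5·(5/49) = 54/49.
E[S | T ≤ 1] = (54/49) / (15/49) = 18/5.

18/5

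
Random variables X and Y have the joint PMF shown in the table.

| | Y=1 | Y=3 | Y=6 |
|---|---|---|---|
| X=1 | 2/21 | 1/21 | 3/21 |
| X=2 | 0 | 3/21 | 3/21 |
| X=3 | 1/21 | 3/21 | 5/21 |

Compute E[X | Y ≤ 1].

5/3

P(Y ≤ 1) = 1/7.
Σ X·P over the event = 1·(2/21) + 3·(1/21) = 5/21.
E[X | Y ≤ 1] = (5/21) / (1/7) = 5/3.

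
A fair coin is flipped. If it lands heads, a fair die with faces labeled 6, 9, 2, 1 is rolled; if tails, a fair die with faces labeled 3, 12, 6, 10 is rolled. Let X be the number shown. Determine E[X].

E[X | heads] = (6+9+2+1)/4 = 9/2.
E[X | tails] = (3+12+6+10)/4 = 31/4.
By the law of total expectation,
E[X] = (1/2)·(9/2) + (1/2)·(31/4) = 49/8.

49/8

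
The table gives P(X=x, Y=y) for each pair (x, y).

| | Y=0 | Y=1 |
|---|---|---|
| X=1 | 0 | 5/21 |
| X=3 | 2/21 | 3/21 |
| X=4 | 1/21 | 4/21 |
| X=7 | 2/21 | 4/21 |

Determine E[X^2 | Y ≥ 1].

P(Y ≥ 1) = 16/21.
Summing X^2·P(X=x,Y=y) over the conditioning event gives 292/21.
E[X^2 | Y ≥ 1] = (292/21) / (16/21) = 73/4.

73/4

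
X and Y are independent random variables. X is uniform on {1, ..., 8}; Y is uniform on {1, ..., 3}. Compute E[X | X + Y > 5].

P(X + Y > 5) = 5/8.
Summing X·P(x,y) over outcomes with X + Y > 5 gives 89/24.
E[X | X + Y > 5] = (89/24) / (5/8) = 89/15.

89/15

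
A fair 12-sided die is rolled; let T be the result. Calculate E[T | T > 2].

15/2

Given T > 2, T is equally likely to be any of {3, 4, 5, 6, 7, 8, 9, 10, 11, 12}.
E[T | T > 2] = (3 + 4 + 5 + 6 + 7 + 8 + 9 + 10 + 11 + 12) / 10 = 15/2.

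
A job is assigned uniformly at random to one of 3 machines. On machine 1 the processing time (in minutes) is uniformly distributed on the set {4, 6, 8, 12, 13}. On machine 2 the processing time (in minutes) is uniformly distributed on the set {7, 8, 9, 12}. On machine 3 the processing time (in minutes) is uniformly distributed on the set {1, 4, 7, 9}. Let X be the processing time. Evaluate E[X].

457/60

E[X | machine 1] = (4+6+8+12+13)/5 = 43/5.
E[X | machine 2] = (7+8+9+12)/4 = 9.
E[X | machine 3] = (1+4+7+9)/4 = 21/4.
By the law of total expectation,
E[X] = (1/3)·(43/5) + (1/3)·(9) + (1/3)·(21/4) = 457/60.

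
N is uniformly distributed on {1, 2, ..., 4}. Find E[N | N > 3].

Given N > 3, N is equally likely to be any of {4}.
E[N | N > 3] = (4) / 1 = 4.

4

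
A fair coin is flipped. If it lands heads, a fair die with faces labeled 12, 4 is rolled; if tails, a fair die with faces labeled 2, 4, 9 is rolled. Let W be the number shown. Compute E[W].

13/2

E[W | heads] = (12+4)/2 = 8.
E[W | tails] = (2+4+9)/3 = 5.
By the law of total expectation,
E[W] = (1/2)·(8) + (1/2)·(5) = 13/2.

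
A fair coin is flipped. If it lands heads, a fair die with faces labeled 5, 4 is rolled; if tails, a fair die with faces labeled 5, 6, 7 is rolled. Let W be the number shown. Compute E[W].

21/4

E[W | heads] = (5+4)/2 = 9/2.
E[W | tails] = (5+6+7)/3 = 6.
E[W] = (1/2)·(9/2) + (1/2)·(6) = 21/4.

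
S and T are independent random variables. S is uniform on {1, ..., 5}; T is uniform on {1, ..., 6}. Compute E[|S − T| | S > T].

Outcomes with S > T: (2,1), (3,1), (3,2), (4,1), (4,2), (4,3), (5,1), (5,2), (5,3), (5,4), each with probability 1/30.
E[|S − T| | S > T] = (1 + 2 + 1 + 3 + 2 + 1 + 4 + 3 + 2 + 1) / 10 = 2.

2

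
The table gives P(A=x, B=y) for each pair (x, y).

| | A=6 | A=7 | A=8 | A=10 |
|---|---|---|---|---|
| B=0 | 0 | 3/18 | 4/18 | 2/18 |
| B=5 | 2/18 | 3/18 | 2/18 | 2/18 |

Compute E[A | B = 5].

23/3

P(B = 5) = 1/2.
Σ A·P over the event = 6·(2/18) + 7·(3/18) + 8·(2/18) + 10·(2/18) = 23/6.
E[A | B = 5] = (23/6) / (1/2) = 23/3.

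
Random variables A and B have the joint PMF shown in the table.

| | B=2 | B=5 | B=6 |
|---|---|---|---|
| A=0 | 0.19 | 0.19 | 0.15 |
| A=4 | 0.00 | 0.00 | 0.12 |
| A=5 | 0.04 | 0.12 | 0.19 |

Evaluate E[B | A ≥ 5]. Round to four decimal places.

P(A ≥ 5) = 0.35.
Summing B·P(A=x,B=y) over the conditioning event gives 1.82.
E[B | A ≥ 5] = (1.82) / (0.35) = 5.2000.

5.2000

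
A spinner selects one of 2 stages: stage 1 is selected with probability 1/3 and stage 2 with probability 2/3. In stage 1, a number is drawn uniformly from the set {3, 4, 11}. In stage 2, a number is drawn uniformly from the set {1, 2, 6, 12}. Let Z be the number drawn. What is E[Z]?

11/2

E[Z | stage 1] = (3+4+11)/3 = 6.
E[Z | stage 2] = (1+2+6+12)/4 = 21/4.
E[Z] = (1/3)·(6) + (2/3)·(21/4) = 11/2.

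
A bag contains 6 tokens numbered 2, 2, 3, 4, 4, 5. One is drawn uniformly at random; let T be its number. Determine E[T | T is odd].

4

P(T is odd) = 1/3.
Σ over the event: 3·1/6 + 5·1/6 = 4/3.
E[T | T is odd] = (4/3) / (1/3) = 4.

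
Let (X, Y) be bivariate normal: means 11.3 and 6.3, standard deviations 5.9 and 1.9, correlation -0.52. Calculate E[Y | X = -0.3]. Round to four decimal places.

8.2425

The regression of Y on X has slope ρ·σ_Y/σ_X and passes through (μ_X, μ_Y).
E[Y | X=-0.3] = 6.3 + (-0.52)·(1.9/5.9)·(-0.3 − (11.3)) = 6.3 + (-0.16746)·(-11.6) = 8.2425.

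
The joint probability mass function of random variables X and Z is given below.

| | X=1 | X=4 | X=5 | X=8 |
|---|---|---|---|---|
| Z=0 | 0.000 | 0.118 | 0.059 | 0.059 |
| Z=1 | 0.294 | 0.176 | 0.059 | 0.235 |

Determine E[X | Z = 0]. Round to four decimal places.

P(Z = 0) = 0.236.
Σ X·P over the event = 4·(0.118) + 5·(0.059) + 8·(0.059) = 1.239.
E[X | Z = 0] = (1.239) / (0.236) = 5.2500.

5.2500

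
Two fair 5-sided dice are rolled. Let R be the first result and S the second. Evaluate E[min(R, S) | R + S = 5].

P(R + S = 5) = 4/25.
Summing min(R,S)·P(x,y) over outcomes with R + S = 5 gives 6/25.
E[min(R, S) | R + S = 5] = (6/25) / (4/25) = 3/2.

3/2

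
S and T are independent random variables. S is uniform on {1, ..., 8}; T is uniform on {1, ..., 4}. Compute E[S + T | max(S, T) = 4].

Outcomes with max(S, T) = 4: (1,4), (2,4), (3,4), (4,1), (4,2), (4,3), (4,4), each with probability 1/32.
E[S + T | max(S, T) = 4] = (5 + 6 + 7 + 5 + 6 + 7 + 8) / 7 = 44/7.

44/7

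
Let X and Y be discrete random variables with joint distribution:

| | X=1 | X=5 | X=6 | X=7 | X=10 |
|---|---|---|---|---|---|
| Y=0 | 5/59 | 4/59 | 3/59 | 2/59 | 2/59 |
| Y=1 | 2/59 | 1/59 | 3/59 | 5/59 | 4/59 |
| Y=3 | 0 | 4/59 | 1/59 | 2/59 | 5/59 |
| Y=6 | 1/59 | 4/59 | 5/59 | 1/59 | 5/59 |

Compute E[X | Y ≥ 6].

P(Y ≥ 6) = 16/59.
Summing X·P(X=x,Y=y) over the conditioning event gives 108/59.
E[X | Y ≥ 6] = (108/59) / (16/59) = 27/4.

27/4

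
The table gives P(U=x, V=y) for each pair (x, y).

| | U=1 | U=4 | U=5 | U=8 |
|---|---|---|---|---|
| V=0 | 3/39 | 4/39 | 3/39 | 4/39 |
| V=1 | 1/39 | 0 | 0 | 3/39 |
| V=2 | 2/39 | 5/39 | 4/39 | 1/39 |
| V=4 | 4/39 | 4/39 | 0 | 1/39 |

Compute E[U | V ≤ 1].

91/18

P(V ≤ 1) = 6/13.
Σ U·P over the event = 1·(3/39) + 1·(1/39) + 4·(4/39) + 5·(3/39) + 8·(4/39) + 8·(3/39) = 7/3.
E[U | V ≤ 1] = (7/3) / (6/13) = 91/18.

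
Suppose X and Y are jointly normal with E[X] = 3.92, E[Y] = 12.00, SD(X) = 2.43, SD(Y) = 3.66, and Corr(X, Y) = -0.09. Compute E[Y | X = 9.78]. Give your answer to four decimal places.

For a bivariate normal, E[Y | X=x] = μ_Y + ρ·(σ_Y/σ_X)·(x − μ_X).
E[Y | X=9.78] = 12.00 + (-0.09)·(3.66/2.43)·(9.78 − (3.92)) = 12.00 + (-0.13556)·(5.86) = 11.2056.

11.2056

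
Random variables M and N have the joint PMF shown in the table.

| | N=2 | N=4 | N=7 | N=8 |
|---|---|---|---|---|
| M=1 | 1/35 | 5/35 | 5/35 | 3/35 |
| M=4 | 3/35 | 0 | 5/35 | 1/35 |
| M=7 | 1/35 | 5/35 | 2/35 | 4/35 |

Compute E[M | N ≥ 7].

37/10

P(N ≥ 7) = 4/7.
Σ M·P over the event = 1·(5/35) + 1·(3/35) + 4·(5/35) + 4·(1/35) + 7·(2/35) + 7·(4/35) = 74/35.
E[M | N ≥ 7] = (74/35) / (4/7) = 37/10.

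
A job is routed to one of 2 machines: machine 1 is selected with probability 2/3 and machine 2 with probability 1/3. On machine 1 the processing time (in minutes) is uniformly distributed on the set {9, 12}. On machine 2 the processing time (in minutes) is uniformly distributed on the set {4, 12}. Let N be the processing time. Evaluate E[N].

29/3

E[N | machine 1] = (9+12)/2 = 21/2.
E[N | machine 2] = (4+12)/2 = 8.
By the law of total expectation,
E[N] = (2/3)·(21/2) + (1/3)·(8) = 29/3.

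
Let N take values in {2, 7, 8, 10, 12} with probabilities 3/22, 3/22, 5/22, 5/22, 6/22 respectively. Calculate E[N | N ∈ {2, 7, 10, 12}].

149/17

P(N ∈ {2, 7, 10, 12}) = 17/22.
Σ over the event: 2·3/22 + 7·3/22 + 10·5/22 + 12·3/11 = 149/22.
E[N | N ∈ {2, 7, 10, 12}] = (149/22) / (17/22) = 149/17.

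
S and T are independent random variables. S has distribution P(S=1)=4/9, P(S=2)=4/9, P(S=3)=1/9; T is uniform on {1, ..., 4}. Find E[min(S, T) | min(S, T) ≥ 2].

P(min(S, T) ≥ 2) = 5/12.
Summing min(S,T)·P(x,y) over outcomes with min(S, T) ≥ 2 gives 8/9.
E[min(S, T) | min(S, T) ≥ 2] = (8/9) / (5/12) = 32/15.

32/15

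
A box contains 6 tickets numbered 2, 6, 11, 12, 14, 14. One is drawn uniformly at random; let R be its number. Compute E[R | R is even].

P(R is even) = 5/6.
Σ over the event: 2·1/6 + 6·1/6 + 12·1/6 + 14·1/3 = 8.
E[R | R is even] = (8) / (5/6) = 48/5.

48/5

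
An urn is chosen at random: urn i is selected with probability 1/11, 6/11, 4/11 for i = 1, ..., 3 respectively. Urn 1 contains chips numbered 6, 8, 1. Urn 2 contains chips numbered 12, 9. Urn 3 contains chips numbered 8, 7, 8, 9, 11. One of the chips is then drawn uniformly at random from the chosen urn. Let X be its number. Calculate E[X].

512/55

E[X | urn 1] = (6+8+1)/3 = 5.
E[X | urn 2] = (12+9)/2 = 21/2.
E[X | urn 3] = (8+7+8+9+11)/5 = 43/5.
By the law of total expectation,
E[X] = (1/11)·(5) + (6/11)·(21/2) + (4/11)·(43/5) = 512/55.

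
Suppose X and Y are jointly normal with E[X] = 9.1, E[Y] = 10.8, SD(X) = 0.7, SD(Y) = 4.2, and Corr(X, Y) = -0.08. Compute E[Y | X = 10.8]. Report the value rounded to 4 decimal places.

The regression of Y on X has slope ρ·σ_Y/σ_X and passes through (μ_X, μ_Y).
E[Y | X=10.8] = 10.8 + (-0.08)·(4.2/0.7)·(10.8 − (9.1)) = 10.8 + (-0.48)·(1.7) = 9.9840.

9.9840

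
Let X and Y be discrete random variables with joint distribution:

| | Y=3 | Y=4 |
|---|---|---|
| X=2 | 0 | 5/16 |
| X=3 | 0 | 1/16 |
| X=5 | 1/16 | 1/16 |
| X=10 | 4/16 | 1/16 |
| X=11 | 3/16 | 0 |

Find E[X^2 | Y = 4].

77/4

P(Y = 4) = 1/2.
Σ X^2·P over the event = 4·(5/16) + 9·(1/16) + 25·(1/16) + 100·(1/16) = 77/8.
E[X^2 | Y = 4] = (77/8) / (1/2) = 77/4.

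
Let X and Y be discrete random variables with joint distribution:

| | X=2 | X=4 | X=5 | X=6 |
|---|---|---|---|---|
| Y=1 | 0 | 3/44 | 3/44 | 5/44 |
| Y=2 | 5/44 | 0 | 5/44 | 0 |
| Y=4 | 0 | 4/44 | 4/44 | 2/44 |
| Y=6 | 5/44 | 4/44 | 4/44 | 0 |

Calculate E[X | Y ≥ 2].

P(Y ≥ 2) = 3/4.
Σ X·P over the event = 2·(5/44) + 2·(5/44) + 4·(4/44) + 4·(4/44) + 5·(5/44) + 5·(4/44) + 5·(4/44) + 6·(2/44) = 129/44.
E[X | Y ≥ 2] = (129/44) / (3/4) = 43/11.

43/11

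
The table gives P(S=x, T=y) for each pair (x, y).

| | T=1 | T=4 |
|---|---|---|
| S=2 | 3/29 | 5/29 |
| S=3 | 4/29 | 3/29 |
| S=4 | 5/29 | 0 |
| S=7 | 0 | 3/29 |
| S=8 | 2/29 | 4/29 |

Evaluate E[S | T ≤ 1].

27/7

P(T ≤ 1) = 14/29.
Σ S·P over the event = 2·(3/29) + 3·(4/29) + 4·(5/29) + 8·(2/29) = 54/29.
E[S | T ≤ 1] = (54/29) / (14/29) = 27/7.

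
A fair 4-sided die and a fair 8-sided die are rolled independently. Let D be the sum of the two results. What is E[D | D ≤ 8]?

62/11

P(D ≤ 8) = 11/16.
Σ over the event: 2·1/32 + 3·1/16 + 4·3/32 + 5·1/8 + 6·1/8 + 7·1/8 + 8·1/8 = 31/8.
E[D | D ≤ 8] = (31/8) / (11/16) = 62/11.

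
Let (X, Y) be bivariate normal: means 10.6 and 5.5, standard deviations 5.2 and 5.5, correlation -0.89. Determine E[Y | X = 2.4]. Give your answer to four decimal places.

13.2190

For a bivariate normal, E[Y | X=x] = μ_Y + ρ·(σ_Y/σ_X)·(x − μ_X).
E[Y | X=2.4] = 5.5 + (-0.89)·(5.5/5.2)·(2.4 − (10.6)) = 5.5 + (-0.941346)·(-8.2) = 13.2190.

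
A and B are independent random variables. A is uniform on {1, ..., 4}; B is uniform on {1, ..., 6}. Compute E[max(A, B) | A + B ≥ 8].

Outcomes with A + B ≥ 8: (2,6), (3,5), (3,6), (4,4), (4,5), (4,6), each with probability 1/24.
E[max(A, B) | A + B ≥ 8] = (6 + 5 + 6 + 4 + 5 + 6) / 6 = 16/3.

16/3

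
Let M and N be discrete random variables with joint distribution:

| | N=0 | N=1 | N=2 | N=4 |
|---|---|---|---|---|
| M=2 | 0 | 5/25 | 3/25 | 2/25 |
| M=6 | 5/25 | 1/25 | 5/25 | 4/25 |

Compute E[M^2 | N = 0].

36

P(N = 0) = 1/5.
Σ M^2·P over the event = 36·(5/25) = 36/5.
E[M^2 | N = 0] = (36/5) / (1/5) = 36.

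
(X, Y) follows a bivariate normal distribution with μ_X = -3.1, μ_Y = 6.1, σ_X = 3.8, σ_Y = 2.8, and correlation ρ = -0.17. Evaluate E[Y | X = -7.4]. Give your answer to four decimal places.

6.6386

The regression of Y on X has slope ρ·σ_Y/σ_X and passes through (μ_X, μ_Y).
E[Y | X=-7.4] = 6.1 + (-0.17)·(2.8/3.8)·(-7.4 − (-3.1)) = 6.1 + (-0.12526)·(-4.3) = 6.6386.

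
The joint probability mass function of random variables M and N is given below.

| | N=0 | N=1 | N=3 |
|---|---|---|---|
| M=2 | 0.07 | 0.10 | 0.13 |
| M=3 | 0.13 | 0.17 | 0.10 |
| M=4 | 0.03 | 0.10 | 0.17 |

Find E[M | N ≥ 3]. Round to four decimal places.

P(N ≥ 3) = 0.40.
Σ M·P over the event = 2·(0.13) + 3·(0.10) + 4·(0.17) = 1.24.
E[M | N ≥ 3] = (1.24) / (0.40) = 3.1000.

3.1000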